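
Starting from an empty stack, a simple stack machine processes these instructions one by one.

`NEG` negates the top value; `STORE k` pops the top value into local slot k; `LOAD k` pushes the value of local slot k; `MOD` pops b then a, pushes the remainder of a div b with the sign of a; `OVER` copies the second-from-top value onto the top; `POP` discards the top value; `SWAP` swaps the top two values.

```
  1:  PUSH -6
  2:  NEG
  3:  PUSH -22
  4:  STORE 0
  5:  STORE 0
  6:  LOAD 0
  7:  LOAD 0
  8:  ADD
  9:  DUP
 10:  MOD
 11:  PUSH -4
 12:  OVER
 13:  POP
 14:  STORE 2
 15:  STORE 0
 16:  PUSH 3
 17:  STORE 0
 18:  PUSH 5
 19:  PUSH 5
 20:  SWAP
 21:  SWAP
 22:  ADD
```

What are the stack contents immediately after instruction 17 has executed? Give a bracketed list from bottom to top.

PUSH -6  -> [-6]
NEG      -> [6]
PUSH -22 -> [6, -22]
STORE 0  -> [6]
STORE 0  -> []
LOAD 0   -> [6]
LOAD 0   -> [6, 6]
ADD      -> [12]
DUP      -> [12, 12]
MOD      -> [0]
PUSH -4  -> [0, -4]
OVER     -> [0, -4, 0]
POP      -> [0, -4]
STORE 2  -> [0]
STORE 0  -> []
PUSH 3   -> [3]
STORE 0  -> []

[]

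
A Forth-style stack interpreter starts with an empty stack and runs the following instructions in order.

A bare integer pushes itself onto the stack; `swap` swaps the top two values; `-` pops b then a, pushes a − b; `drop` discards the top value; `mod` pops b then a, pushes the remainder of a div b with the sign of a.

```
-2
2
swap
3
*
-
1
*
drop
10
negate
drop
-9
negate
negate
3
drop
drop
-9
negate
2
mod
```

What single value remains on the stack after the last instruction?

-2     : [-2]
2      : [-2, 2]
swap   : [2, -2]
3      : [2, -2, 3]
*      : [2, -6]
-      : [8]
1      : [8, 1]
*      : [8]
drop   : []
10     : [10]
negate : [-10]
drop   : []
-9     : [-9]
negate : [9]
negate : [-9]
3      : [-9, 3]
drop   : [-9]
drop   : []
-9     : [-9]
negate : [9]
2      : [9, 2]
mod    : [1]

1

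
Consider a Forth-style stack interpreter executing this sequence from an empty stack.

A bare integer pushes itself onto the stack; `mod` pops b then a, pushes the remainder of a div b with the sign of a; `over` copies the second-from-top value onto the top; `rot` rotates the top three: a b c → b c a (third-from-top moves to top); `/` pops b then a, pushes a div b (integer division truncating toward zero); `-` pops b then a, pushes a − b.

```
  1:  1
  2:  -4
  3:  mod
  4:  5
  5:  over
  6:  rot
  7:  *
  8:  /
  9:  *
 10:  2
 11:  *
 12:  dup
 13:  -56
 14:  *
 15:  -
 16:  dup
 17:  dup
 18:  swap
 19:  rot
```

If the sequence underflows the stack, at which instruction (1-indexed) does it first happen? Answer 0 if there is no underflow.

1    : [1]
-4   : [1, -4]
mod  : [1]
5    : [1, 5]
over : [1, 5, 1]
rot  : [5, 1, 1]
*    : [5, 1]
/    : [5]
*  — needs 2 operands, stack has 1 → underflow

9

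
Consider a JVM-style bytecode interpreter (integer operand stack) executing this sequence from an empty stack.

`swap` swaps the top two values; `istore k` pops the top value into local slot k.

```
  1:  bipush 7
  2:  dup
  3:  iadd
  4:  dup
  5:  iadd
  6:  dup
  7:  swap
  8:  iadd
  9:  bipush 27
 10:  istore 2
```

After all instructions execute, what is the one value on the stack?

bipush 7   [7]
dup        [7, 7]
iadd       [14]
dup        [14, 14]
iadd       [28]
dup        [28, 28]
swap       [28, 28]
iadd       [56]
bipush 27  [56, 27]
istore 2   [56]

56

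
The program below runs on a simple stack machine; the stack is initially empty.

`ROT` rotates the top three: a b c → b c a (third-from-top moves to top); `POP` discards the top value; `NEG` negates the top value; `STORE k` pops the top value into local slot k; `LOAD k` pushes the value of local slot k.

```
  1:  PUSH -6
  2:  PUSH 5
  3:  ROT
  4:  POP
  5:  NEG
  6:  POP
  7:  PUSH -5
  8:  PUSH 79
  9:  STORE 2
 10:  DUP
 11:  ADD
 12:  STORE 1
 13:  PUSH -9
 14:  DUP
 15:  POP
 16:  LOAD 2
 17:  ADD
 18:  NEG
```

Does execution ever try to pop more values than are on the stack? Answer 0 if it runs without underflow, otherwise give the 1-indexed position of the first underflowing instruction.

PUSH -6 : [-6]
PUSH 5  : [-6, 5]
ROT  — needs 3 operands, stack has 2 → underflow

3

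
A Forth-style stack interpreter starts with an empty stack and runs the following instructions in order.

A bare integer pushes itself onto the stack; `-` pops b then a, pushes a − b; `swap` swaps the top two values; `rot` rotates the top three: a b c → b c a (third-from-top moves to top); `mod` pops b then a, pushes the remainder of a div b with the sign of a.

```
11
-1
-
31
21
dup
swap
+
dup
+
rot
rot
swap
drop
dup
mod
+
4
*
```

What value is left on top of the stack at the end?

336

11    [11]
-1    [11, -1]
-     [12]
31    [12, 31]
21    [12, 31, 21]
dup   [12, 31, 21, 21]
swap  [12, 31, 21, 21]
+     [12, 31, 42]
dup   [12, 31, 42, 42]
+     [12, 31, 84]
rot   [31, 84, 12]
rot   [84, 12, 31]
swap  [84, 31, 12]
drop  [84, 31]
dup   [84, 31, 31]
mod   [84, 0]
+     [84]
4     [84, 4]
*     [336]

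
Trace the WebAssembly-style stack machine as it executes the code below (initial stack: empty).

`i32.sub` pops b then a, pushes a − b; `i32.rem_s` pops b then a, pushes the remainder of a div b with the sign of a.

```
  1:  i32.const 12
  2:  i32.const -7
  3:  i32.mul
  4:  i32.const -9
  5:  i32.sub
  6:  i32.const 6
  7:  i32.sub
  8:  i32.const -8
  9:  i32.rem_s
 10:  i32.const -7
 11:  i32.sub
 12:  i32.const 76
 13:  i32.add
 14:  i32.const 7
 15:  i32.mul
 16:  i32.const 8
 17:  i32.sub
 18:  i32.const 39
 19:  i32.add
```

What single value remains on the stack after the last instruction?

i32.const 12 : [12]
i32.const -7 : [12, -7]
i32.mul      : [-84]
i32.const -9 : [-84, -9]
i32.sub      : [-75]
i32.const 6  : [-75, 6]
i32.sub      : [-81]
i32.const -8 : [-81, -8]
i32.rem_s    : [-1]
i32.const -7 : [-1, -7]
i32.sub      : [6]
i32.const 76 : [6, 76]
i32.add      : [82]
i32.const 7  : [82, 7]
i32.mul      : [574]
i32.const 8  : [574, 8]
i32.sub      : [566]
i32.const 39 : [566, 39]
i32.add      : [605]

605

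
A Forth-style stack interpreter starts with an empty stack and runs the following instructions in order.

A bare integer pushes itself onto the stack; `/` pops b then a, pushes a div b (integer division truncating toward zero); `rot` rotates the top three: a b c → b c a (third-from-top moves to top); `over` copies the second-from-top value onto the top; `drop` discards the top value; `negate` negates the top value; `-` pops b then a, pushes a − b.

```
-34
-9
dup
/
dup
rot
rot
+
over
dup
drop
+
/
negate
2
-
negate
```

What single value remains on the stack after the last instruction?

2

-34    : [-34]
-9     : [-34, -9]
dup    : [-34, -9, -9]
/      : [-34, 1]
dup    : [-34, 1, 1]
rot    : [1, 1, -34]
rot    : [1, -34, 1]
+      : [1, -33]
over   : [1, -33, 1]
dup    : [1, -33, 1, 1]
drop   : [1, -33, 1]
+      : [1, -32]
/      : [0]
negate : [0]
2      : [0, 2]
-      : [-2]
negate : [2]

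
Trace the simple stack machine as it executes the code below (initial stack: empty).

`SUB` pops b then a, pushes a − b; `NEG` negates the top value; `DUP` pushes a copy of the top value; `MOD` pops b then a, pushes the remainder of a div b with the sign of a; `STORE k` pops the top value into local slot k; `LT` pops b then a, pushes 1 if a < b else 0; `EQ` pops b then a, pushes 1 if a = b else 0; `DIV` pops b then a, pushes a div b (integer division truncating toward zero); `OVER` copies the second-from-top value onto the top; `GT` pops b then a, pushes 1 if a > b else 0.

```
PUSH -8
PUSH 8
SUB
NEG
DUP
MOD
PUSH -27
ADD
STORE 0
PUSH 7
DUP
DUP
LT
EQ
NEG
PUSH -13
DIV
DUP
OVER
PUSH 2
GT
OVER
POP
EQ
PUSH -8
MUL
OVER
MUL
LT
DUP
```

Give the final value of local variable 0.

-27

PUSH -8  -> -8
PUSH 8   -> -8 8
SUB      -> -16
NEG      -> 16
DUP      -> 16 16
MOD      -> 0
PUSH -27 -> 0 -27
ADD      -> -27
STORE 0  -> (empty)
PUSH 7   -> 7
DUP      -> 7 7
DUP      -> 7 7 7
LT       -> 7 0
EQ       -> 0
NEG      -> 0
PUSH -13 -> 0 -13
DIV      -> 0
DUP      -> 0 0
OVER     -> 0 0 0
PUSH 2   -> 0 0 0 2
GT       -> 0 0 0
OVER     -> 0 0 0 0
POP      -> 0 0 0
EQ       -> 0 1
PUSH -8  -> 0 1 -8
MUL      -> 0 -8
OVER     -> 0 -8 0
MUL      -> 0 0
LT       -> 0
DUP      -> 0 0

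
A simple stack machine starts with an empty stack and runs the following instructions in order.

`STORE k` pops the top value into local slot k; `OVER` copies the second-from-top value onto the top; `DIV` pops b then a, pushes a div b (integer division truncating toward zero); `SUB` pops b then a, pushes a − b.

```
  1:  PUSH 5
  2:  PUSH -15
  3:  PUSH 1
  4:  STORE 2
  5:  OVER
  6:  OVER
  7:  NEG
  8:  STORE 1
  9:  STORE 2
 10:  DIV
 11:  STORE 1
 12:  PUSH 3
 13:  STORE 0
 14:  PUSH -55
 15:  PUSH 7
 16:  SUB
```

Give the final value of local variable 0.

PUSH 5   -> [5]
PUSH -15 -> [5, -15]
PUSH 1   -> [5, -15, 1]
STORE 2  -> [5, -15]
OVER     -> [5, -15, 5]
OVER     -> [5, -15, 5, -15]
NEG      -> [5, -15, 5, 15]
STORE 1  -> [5, -15, 5]
STORE 2  -> [5, -15]
DIV      -> [0]
STORE 1  -> []
PUSH 3   -> [3]
STORE 0  -> []
PUSH -55 -> [-55]
PUSH 7   -> [-55, 7]
SUB      -> [-62]

3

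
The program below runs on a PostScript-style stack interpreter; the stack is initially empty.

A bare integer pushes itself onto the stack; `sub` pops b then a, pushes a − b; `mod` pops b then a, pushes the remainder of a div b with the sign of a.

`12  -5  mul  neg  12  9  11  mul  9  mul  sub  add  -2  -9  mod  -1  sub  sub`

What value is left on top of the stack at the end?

-818

12  -> 12
-5  -> 12 -5
mul -> -60
neg -> 60
12  -> 60 12
9   -> 60 12 9
11  -> 60 12 9 11
mul -> 60 12 99
9   -> 60 12 99 9
mul -> 60 12 891
sub -> 60 -879
add -> -819
-2  -> -819 -2
-9  -> -819 -2 -9
mod -> -819 -2
-1  -> -819 -2 -1
sub -> -819 -1
sub -> -818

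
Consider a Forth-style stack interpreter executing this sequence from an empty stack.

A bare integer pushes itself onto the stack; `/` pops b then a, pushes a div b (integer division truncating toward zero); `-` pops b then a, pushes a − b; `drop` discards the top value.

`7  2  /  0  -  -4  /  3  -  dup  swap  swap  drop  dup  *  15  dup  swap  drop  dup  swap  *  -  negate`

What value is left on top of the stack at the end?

7       [7]
2       [7, 2]
/       [3]
0       [3, 0]
-       [3]
-4      [3, -4]
/       [0]
3       [0, 3]
-       [-3]
dup     [-3, -3]
swap    [-3, -3]
swap    [-3, -3]
drop    [-3]
dup     [-3, -3]
*       [9]
15      [9, 15]
dup     [9, 15, 15]
swap    [9, 15, 15]
drop    [9, 15]
dup     [9, 15, 15]
swap    [9, 15, 15]
*       [9, 225]
-       [-216]
negate  [216]

216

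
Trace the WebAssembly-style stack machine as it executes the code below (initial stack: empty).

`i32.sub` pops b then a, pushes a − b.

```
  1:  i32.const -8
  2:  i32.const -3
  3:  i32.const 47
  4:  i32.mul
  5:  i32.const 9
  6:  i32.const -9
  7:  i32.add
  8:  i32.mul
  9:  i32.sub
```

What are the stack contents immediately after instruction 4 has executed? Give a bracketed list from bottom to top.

i32.const -8  [-8]
i32.const -3  [-8, -3]
i32.const 47  [-8, -3, 47]
i32.mul       [-8, -141]

[-8, -141]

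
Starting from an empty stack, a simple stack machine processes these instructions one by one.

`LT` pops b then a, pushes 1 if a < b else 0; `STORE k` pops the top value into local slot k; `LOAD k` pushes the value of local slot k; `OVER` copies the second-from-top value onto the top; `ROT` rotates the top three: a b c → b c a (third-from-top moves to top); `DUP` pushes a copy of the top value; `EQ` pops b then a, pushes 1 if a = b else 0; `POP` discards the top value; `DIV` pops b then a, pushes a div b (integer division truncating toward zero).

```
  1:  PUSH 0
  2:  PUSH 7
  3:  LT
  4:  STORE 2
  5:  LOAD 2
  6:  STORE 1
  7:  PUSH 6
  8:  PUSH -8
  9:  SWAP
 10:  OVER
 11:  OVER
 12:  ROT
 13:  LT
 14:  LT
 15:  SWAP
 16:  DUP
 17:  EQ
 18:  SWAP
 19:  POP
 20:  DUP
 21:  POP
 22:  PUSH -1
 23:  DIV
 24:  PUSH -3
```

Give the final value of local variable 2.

PUSH 0   [0]
PUSH 7   [0, 7]
LT       [1]
STORE 2  []
LOAD 2   [1]
STORE 1  []
PUSH 6   [6]
PUSH -8  [6, -8]
SWAP     [-8, 6]
OVER     [-8, 6, -8]
OVER     [-8, 6, -8, 6]
ROT      [-8, -8, 6, 6]
LT       [-8, -8, 0]
LT       [-8, 1]
SWAP     [1, -8]
DUP      [1, -8, -8]
EQ       [1, 1]
SWAP     [1, 1]
POP      [1]
DUP      [1, 1]
POP      [1]
PUSH -1  [1, -1]
DIV      [-1]
PUSH -3  [-1, -3]

1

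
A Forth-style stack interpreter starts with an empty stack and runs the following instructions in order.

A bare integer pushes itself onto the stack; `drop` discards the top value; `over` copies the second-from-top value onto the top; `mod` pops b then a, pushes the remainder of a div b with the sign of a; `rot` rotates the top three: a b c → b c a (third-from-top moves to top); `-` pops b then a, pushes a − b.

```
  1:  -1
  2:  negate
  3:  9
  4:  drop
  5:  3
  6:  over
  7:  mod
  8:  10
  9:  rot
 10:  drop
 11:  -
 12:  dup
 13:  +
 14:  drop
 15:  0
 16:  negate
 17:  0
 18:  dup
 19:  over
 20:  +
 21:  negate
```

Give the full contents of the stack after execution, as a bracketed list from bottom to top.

-1     -> [-1]
negate -> [1]
9      -> [1, 9]
drop   -> [1]
3      -> [1, 3]
over   -> [1, 3, 1]
mod    -> [1, 0]
10     -> [1, 0, 10]
rot    -> [0, 10, 1]
drop   -> [0, 10]
-      -> [-10]
dup    -> [-10, -10]
+      -> [-20]
drop   -> []
0      -> [0]
negate -> [0]
0      -> [0, 0]
dup    -> [0, 0, 0]
over   -> [0, 0, 0, 0]
+      -> [0, 0, 0]
negate -> [0, 0, 0]

[0, 0, 0]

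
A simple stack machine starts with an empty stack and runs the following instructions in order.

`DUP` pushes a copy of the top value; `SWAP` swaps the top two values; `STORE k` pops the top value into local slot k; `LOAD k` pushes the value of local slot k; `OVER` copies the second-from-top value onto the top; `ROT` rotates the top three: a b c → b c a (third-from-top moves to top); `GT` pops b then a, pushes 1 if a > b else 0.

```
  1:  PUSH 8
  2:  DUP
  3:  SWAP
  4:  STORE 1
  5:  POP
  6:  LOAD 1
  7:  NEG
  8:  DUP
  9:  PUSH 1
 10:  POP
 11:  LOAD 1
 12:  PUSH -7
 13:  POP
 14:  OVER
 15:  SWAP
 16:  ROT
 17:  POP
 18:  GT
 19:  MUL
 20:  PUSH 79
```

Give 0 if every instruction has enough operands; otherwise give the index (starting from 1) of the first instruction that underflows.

0

PUSH 8  : [8]
DUP     : [8, 8]
SWAP    : [8, 8]
STORE 1 : [8]
POP     : []
LOAD 1  : [8]
NEG     : [-8]
DUP     : [-8, -8]
PUSH 1  : [-8, -8, 1]
POP     : [-8, -8]
LOAD 1  : [-8, -8, 8]
PUSH -7 : [-8, -8, 8, -7]
POP     : [-8, -8, 8]
OVER    : [-8, -8, 8, -8]
SWAP    : [-8, -8, -8, 8]
ROT     : [-8, -8, 8, -8]
POP     : [-8, -8, 8]
GT      : [-8, 0]
MUL     : [0]
PUSH 79 : [0, 79]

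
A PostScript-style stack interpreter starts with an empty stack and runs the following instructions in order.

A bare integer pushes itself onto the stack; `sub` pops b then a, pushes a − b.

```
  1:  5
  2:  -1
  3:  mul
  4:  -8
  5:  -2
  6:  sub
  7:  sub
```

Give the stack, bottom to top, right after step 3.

5   → 5
-1  → 5 -1
mul → -5

[-5]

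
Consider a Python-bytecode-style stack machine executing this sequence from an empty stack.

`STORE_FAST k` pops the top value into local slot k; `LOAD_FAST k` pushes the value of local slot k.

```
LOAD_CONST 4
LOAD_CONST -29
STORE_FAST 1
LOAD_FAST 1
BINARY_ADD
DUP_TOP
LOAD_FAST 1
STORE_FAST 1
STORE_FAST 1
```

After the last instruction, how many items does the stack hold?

1

LOAD_CONST 4    [4]
LOAD_CONST -29  [4, -29]
STORE_FAST 1    [4]
LOAD_FAST 1     [4, -29]
BINARY_ADD      [-25]
DUP_TOP         [-25, -25]
LOAD_FAST 1     [-25, -25, -29]
STORE_FAST 1    [-25, -25]
STORE_FAST 1    [-25]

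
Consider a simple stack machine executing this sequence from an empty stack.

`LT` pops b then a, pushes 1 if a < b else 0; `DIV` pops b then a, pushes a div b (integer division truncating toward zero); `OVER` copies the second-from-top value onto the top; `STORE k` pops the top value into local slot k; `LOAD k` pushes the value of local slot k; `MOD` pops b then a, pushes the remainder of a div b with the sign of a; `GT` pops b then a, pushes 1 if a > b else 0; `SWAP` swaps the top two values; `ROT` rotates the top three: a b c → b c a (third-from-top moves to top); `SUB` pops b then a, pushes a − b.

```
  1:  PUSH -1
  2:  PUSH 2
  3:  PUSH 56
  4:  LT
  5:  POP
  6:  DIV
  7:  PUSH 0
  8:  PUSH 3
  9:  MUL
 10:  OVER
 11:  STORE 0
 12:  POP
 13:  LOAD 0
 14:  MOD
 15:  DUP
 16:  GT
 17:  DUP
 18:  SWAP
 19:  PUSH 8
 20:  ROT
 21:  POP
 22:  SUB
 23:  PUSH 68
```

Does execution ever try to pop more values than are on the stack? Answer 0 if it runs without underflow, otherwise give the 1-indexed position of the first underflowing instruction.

6

PUSH -1  [-1]
PUSH 2   [-1, 2]
PUSH 56  [-1, 2, 56]
LT       [-1, 1]
POP      [-1]
DIV  — needs 2 operands, stack has 1 → underflow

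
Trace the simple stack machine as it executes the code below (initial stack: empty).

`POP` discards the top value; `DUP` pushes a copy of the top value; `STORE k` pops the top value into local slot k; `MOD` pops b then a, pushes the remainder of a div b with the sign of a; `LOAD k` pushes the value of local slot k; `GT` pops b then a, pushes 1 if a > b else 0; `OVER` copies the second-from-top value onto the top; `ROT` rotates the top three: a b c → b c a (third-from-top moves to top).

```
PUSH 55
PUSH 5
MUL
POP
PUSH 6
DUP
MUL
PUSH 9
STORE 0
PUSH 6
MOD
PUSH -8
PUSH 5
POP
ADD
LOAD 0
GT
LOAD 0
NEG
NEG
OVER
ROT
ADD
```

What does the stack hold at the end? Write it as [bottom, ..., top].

PUSH 55 -> [55]
PUSH 5  -> [55, 5]
MUL     -> [275]
POP     -> []
PUSH 6  -> [6]
DUP     -> [6, 6]
MUL     -> [36]
PUSH 9  -> [36, 9]
STORE 0 -> [36]
PUSH 6  -> [36, 6]
MOD     -> [0]
PUSH -8 -> [0, -8]
PUSH 5  -> [0, -8, 5]
POP     -> [0, -8]
ADD     -> [-8]
LOAD 0  -> [-8, 9]
GT      -> [0]
LOAD 0  -> [0, 9]
NEG     -> [0, -9]
NEG     -> [0, 9]
OVER    -> [0, 9, 0]
ROT     -> [9, 0, 0]
ADD     -> [9, 0]

[9, 0]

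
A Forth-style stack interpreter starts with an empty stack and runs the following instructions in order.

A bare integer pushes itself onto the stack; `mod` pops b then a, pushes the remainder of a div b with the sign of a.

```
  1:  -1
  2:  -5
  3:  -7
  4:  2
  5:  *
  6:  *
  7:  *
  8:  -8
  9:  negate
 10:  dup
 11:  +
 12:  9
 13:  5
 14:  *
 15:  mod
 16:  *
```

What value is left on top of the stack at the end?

-1     : [-1]
-5     : [-1, -5]
-7     : [-1, -5, -7]
2      : [-1, -5, -7, 2]
*      : [-1, -5, -14]
*      : [-1, 70]
*      : [-70]
-8     : [-70, -8]
negate : [-70, 8]
dup    : [-70, 8, 8]
+      : [-70, 16]
9      : [-70, 16, 9]
5      : [-70, 16, 9, 5]
*      : [-70, 16, 45]
mod    : [-70, 16]
*      : [-1120]

-1120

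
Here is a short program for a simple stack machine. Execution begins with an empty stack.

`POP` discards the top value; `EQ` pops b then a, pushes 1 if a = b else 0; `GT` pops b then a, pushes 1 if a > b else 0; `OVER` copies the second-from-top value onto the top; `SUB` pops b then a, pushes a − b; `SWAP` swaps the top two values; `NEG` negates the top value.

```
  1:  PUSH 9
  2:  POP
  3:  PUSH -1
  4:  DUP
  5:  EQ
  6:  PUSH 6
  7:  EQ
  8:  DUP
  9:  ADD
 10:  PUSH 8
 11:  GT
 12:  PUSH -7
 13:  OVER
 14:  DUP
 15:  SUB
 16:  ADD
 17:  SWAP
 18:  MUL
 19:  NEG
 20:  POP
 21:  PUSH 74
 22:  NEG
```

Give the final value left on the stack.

PUSH 9  : [9]
POP     : []
PUSH -1 : [-1]
DUP     : [-1, -1]
EQ      : [1]
PUSH 6  : [1, 6]
EQ      : [0]
DUP     : [0, 0]
ADD     : [0]
PUSH 8  : [0, 8]
GT      : [0]
PUSH -7 : [0, -7]
OVER    : [0, -7, 0]
DUP     : [0, -7, 0, 0]
SUB     : [0, -7, 0]
ADD     : [0, -7]
SWAP    : [-7, 0]
MUL     : [0]
NEG     : [0]
POP     : []
PUSH 74 : [74]
NEG     : [-74]

-74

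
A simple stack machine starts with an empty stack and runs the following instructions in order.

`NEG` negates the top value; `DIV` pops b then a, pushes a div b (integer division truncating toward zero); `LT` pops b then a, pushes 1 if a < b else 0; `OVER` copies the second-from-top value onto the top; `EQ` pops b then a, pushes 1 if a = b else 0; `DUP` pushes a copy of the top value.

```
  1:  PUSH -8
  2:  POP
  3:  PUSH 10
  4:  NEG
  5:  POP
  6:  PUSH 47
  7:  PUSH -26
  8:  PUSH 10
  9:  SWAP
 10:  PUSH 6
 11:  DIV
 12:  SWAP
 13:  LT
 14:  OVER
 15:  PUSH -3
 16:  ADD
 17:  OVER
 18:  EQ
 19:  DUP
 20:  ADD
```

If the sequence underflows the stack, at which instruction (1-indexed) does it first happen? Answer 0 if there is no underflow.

0

PUSH -8   [-8]
POP       []
PUSH 10   [10]
NEG       [-10]
POP       []
PUSH 47   [47]
PUSH -26  [47, -26]
PUSH 10   [47, -26, 10]
SWAP      [47, 10, -26]
PUSH 6    [47, 10, -26, 6]
DIV       [47, 10, -4]
SWAP      [47, -4, 10]
LT        [47, 1]
OVER      [47, 1, 47]
PUSH -3   [47, 1, 47, -3]
ADD       [47, 1, 44]
OVER      [47, 1, 44, 1]
EQ        [47, 1, 0]
DUP       [47, 1, 0, 0]
ADD       [47, 1, 0]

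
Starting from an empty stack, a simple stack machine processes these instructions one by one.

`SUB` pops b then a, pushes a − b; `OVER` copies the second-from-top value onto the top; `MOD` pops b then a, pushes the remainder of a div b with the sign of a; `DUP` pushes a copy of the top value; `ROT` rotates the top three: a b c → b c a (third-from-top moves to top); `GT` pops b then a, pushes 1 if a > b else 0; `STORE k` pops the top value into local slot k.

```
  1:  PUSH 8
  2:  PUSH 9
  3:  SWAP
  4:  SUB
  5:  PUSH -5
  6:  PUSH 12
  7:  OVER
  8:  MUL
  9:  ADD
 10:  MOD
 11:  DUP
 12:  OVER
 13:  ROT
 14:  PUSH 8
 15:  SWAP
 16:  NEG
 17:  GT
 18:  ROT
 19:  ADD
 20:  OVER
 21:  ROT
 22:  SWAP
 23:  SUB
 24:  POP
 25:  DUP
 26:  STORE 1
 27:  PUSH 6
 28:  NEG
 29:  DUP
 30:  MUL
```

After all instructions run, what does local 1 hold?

PUSH 8  -> [8]
PUSH 9  -> [8, 9]
SWAP    -> [9, 8]
SUB     -> [1]
PUSH -5 -> [1, -5]
PUSH 12 -> [1, -5, 12]
OVER    -> [1, -5, 12, -5]
MUL     -> [1, -5, -60]
ADD     -> [1, -65]
MOD     -> [1]
DUP     -> [1, 1]
OVER    -> [1, 1, 1]
ROT     -> [1, 1, 1]
PUSH 8  -> [1, 1, 1, 8]
SWAP    -> [1, 1, 8, 1]
NEG     -> [1, 1, 8, -1]
GT      -> [1, 1, 1]
ROT     -> [1, 1, 1]
ADD     -> [1, 2]
OVER    -> [1, 2, 1]
ROT     -> [2, 1, 1]
SWAP    -> [2, 1, 1]
SUB     -> [2, 0]
POP     -> [2]
DUP     -> [2, 2]
STORE 1 -> [2]
PUSH 6  -> [2, 6]
NEG     -> [2, -6]
DUP     -> [2, -6, -6]
MUL     -> [2, 36]

2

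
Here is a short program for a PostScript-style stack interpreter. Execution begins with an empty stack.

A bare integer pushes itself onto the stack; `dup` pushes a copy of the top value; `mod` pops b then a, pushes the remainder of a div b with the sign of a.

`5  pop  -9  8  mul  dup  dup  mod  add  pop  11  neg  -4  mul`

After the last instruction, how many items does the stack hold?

1

5   -> [5]
pop -> []
-9  -> [-9]
8   -> [-9, 8]
mul -> [-72]
dup -> [-72, -72]
dup -> [-72, -72, -72]
mod -> [-72, 0]
add -> [-72]
pop -> []
11  -> [11]
neg -> [-11]
-4  -> [-11, -4]
mul -> [44]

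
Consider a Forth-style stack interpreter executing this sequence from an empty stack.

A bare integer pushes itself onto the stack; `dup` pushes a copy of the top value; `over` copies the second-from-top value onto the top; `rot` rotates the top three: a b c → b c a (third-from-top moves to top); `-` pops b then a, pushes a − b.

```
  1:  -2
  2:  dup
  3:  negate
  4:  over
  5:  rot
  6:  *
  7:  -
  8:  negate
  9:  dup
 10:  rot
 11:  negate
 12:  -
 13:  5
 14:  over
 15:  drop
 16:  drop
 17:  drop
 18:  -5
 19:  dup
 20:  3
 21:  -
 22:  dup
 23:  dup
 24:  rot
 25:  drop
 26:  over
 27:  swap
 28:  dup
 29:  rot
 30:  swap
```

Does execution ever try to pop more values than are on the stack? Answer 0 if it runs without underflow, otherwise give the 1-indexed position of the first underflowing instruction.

10

-2      -2
dup     -2 -2
negate  -2 2
over    -2 2 -2
rot     2 -2 -2
*       2 4
-       -2
negate  2
dup     2 2
rot  — needs 3 operands, stack has 2 → underflow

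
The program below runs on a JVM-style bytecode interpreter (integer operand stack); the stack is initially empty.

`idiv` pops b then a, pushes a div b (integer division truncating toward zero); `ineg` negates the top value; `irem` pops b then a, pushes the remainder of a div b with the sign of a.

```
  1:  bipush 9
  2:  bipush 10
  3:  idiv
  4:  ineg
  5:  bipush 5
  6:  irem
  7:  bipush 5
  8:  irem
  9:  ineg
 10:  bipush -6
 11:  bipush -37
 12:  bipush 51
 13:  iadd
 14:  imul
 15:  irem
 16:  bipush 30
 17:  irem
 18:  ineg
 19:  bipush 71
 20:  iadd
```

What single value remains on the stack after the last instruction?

71

bipush 9   -> 9
bipush 10  -> 9 10
idiv       -> 0
ineg       -> 0
bipush 5   -> 0 5
irem       -> 0
bipush 5   -> 0 5
irem       -> 0
ineg       -> 0
bipush -6  -> 0 -6
bipush -37 -> 0 -6 -37
bipush 51  -> 0 -6 -37 51
iadd       -> 0 -6 14
imul       -> 0 -84
irem       -> 0
bipush 30  -> 0 30
irem       -> 0
ineg       -> 0
bipush 71  -> 0 71
iadd       -> 71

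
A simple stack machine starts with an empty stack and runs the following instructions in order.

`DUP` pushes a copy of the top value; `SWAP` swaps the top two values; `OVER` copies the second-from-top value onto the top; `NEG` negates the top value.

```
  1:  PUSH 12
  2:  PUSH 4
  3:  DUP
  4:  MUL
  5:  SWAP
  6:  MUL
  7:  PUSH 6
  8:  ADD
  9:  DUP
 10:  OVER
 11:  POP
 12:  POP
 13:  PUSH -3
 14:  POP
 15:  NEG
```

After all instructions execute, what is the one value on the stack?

PUSH 12 : 12
PUSH 4  : 12 4
DUP     : 12 4 4
MUL     : 12 16
SWAP    : 16 12
MUL     : 192
PUSH 6  : 192 6
ADD     : 198
DUP     : 198 198
OVER    : 198 198 198
POP     : 198 198
POP     : 198
PUSH -3 : 198 -3
POP     : 198
NEG     : -198

-198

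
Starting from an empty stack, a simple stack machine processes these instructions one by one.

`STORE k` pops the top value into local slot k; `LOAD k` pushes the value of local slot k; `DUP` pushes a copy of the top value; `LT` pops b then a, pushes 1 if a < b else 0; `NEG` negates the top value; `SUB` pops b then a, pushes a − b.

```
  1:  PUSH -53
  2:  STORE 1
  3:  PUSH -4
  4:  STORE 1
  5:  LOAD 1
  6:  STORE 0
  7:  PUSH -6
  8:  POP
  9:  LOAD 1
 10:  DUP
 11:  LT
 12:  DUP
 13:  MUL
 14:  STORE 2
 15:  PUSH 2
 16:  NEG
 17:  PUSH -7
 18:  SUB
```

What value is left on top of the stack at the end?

5

PUSH -53  [-53]
STORE 1   []
PUSH -4   [-4]
STORE 1   []
LOAD 1    [-4]
STORE 0   []
PUSH -6   [-6]
POP       []
LOAD 1    [-4]
DUP       [-4, -4]
LT        [0]
DUP       [0, 0]
MUL       [0]
STORE 2   []
PUSH 2    [2]
NEG       [-2]
PUSH -7   [-2, -7]
SUB       [5]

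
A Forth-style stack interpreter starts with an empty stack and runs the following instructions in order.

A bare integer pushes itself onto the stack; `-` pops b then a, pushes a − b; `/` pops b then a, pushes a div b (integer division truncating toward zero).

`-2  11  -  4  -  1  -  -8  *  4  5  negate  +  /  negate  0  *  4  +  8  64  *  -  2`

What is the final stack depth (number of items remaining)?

-2     : -2
11     : -2 11
-      : -13
4      : -13 4
-      : -17
1      : -17 1
-      : -18
-8     : -18 -8
*      : 144
4      : 144 4
5      : 144 4 5
negate : 144 4 -5
+      : 144 -1
/      : -144
negate : 144
0      : 144 0
*      : 0
4      : 0 4
+      : 4
8      : 4 8
64     : 4 8 64
*      : 4 512
-      : -508
2      : -508 2

2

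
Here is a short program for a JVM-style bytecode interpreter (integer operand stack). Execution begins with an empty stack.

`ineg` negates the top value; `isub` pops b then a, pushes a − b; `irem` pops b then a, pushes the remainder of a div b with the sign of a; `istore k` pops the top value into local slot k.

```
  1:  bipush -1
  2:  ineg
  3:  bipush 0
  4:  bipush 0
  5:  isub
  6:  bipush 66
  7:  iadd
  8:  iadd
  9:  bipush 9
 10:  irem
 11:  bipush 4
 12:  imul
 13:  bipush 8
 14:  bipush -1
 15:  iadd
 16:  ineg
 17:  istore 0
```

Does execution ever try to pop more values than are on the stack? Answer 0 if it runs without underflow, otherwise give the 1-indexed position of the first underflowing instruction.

bipush -1 -> -1
ineg      -> 1
bipush 0  -> 1 0
bipush 0  -> 1 0 0
isub      -> 1 0
bipush 66 -> 1 0 66
iadd      -> 1 66
iadd      -> 67
bipush 9  -> 67 9
irem      -> 4
bipush 4  -> 4 4
imul      -> 16
bipush 8  -> 16 8
bipush -1 -> 16 8 -1
iadd      -> 16 7
ineg      -> 16 -7
istore 0  -> 16

0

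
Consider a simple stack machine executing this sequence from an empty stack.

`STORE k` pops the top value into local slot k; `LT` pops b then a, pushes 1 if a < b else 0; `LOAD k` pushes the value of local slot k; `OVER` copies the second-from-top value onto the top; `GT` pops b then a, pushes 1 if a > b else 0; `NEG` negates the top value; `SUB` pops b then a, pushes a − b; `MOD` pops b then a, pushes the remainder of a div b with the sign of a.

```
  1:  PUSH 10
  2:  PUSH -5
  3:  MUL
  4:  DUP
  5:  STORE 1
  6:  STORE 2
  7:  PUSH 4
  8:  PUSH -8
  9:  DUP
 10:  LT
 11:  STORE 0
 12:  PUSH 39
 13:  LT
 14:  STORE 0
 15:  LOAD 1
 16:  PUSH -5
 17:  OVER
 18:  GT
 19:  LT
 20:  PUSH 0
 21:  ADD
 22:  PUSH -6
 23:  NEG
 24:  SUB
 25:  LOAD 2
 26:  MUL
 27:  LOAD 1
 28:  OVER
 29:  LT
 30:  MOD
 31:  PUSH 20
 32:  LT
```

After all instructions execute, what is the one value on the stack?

1

PUSH 10 : [10]
PUSH -5 : [10, -5]
MUL     : [-50]
DUP     : [-50, -50]
STORE 1 : [-50]
STORE 2 : []
PUSH 4  : [4]
PUSH -8 : [4, -8]
DUP     : [4, -8, -8]
LT      : [4, 0]
STORE 0 : [4]
PUSH 39 : [4, 39]
LT      : [1]
STORE 0 : []
LOAD 1  : [-50]
PUSH -5 : [-50, -5]
OVER    : [-50, -5, -50]
GT      : [-50, 1]
LT      : [1]
PUSH 0  : [1, 0]
ADD     : [1]
PUSH -6 : [1, -6]
NEG     : [1, 6]
SUB     : [-5]
LOAD 2  : [-5, -50]
MUL     : [250]
LOAD 1  : [250, -50]
OVER    : [250, -50, 250]
LT      : [250, 1]
MOD     : [0]
PUSH 20 : [0, 20]
LT      : [1]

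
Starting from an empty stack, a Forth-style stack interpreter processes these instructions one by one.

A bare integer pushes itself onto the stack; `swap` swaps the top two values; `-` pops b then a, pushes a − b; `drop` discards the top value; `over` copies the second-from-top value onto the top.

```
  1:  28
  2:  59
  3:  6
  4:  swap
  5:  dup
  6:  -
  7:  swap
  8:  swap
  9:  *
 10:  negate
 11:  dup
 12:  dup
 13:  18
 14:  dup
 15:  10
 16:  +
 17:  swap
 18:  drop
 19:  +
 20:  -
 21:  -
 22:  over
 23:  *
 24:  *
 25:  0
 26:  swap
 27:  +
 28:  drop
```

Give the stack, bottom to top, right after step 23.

[28, 784]

28     → [28]
59     → [28, 59]
6      → [28, 59, 6]
swap   → [28, 6, 59]
dup    → [28, 6, 59, 59]
-      → [28, 6, 0]
swap   → [28, 0, 6]
swap   → [28, 6, 0]
*      → [28, 0]
negate → [28, 0]
dup    → [28, 0, 0]
dup    → [28, 0, 0, 0]
18     → [28, 0, 0, 0, 18]
dup    → [28, 0, 0, 0, 18, 18]
10     → [28, 0, 0, 0, 18, 18, 10]
+      → [28, 0, 0, 0, 18, 28]
swap   → [28, 0, 0, 0, 28, 18]
drop   → [28, 0, 0, 0, 28]
+      → [28, 0, 0, 28]
-      → [28, 0, -28]
-      → [28, 28]
over   → [28, 28, 28]
*      → [28, 784]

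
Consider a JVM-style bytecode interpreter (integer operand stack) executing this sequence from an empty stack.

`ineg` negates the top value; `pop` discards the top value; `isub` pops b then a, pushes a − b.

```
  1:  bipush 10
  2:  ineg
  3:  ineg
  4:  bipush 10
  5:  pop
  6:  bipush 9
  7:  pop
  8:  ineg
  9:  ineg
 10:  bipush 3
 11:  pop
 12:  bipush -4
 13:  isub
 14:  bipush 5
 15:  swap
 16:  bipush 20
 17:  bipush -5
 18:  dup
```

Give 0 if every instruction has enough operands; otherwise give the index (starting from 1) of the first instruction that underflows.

bipush 10 : [10]
ineg      : [-10]
ineg      : [10]
bipush 10 : [10, 10]
pop       : [10]
bipush 9  : [10, 9]
pop       : [10]
ineg      : [-10]
ineg      : [10]
bipush 3  : [10, 3]
pop       : [10]
bipush -4 : [10, -4]
isub      : [14]
bipush 5  : [14, 5]
swap      : [5, 14]
bipush 20 : [5, 14, 20]
bipush -5 : [5, 14, 20, -5]
dup       : [5, 14, 20, -5, -5]

0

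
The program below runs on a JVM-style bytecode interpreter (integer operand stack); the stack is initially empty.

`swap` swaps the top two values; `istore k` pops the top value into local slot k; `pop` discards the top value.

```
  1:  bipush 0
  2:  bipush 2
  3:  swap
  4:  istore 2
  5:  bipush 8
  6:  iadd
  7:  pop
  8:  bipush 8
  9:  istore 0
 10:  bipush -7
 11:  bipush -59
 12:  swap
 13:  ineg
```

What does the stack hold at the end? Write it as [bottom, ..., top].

[-59, 7]

bipush 0    [0]
bipush 2    [0, 2]
swap        [2, 0]
istore 2    [2]
bipush 8    [2, 8]
iadd        [10]
pop         []
bipush 8    [8]
istore 0    []
bipush -7   [-7]
bipush -59  [-7, -59]
swap        [-59, -7]
ineg        [-59, 7]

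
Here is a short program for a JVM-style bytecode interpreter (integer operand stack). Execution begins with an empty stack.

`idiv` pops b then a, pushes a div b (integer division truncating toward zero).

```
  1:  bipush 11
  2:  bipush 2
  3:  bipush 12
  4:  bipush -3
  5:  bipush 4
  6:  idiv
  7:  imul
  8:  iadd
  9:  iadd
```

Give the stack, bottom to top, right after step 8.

bipush 11  11
bipush 2   11 2
bipush 12  11 2 12
bipush -3  11 2 12 -3
bipush 4   11 2 12 -3 4
idiv       11 2 12 0
imul       11 2 0
iadd       11 2

[11, 2]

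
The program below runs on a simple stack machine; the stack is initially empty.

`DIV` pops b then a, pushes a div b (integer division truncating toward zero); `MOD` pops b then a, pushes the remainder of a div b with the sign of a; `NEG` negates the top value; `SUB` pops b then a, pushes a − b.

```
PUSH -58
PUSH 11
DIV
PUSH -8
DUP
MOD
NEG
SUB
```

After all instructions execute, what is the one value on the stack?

-5

PUSH -58  [-58]
PUSH 11   [-58, 11]
DIV       [-5]
PUSH -8   [-5, -8]
DUP       [-5, -8, -8]
MOD       [-5, 0]
NEG       [-5, 0]
SUB       [-5]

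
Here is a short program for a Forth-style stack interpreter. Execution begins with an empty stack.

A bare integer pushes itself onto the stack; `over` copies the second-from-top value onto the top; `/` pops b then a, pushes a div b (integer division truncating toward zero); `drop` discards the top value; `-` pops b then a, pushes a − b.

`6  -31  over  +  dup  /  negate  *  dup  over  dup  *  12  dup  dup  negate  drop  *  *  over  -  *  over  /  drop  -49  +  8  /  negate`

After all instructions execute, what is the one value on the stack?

6

6      -> 6
-31    -> 6 -31
over   -> 6 -31 6
+      -> 6 -25
dup    -> 6 -25 -25
/      -> 6 1
negate -> 6 -1
*      -> -6
dup    -> -6 -6
over   -> -6 -6 -6
dup    -> -6 -6 -6 -6
*      -> -6 -6 36
12     -> -6 -6 36 12
dup    -> -6 -6 36 12 12
dup    -> -6 -6 36 12 12 12
negate -> -6 -6 36 12 12 -12
drop   -> -6 -6 36 12 12
*      -> -6 -6 36 144
*      -> -6 -6 5184
over   -> -6 -6 5184 -6
-      -> -6 -6 5190
*      -> -6 -31140
over   -> -6 -31140 -6
/      -> -6 5190
drop   -> -6
-49    -> -6 -49
+      -> -55
8      -> -55 8
/      -> -6
negate -> 6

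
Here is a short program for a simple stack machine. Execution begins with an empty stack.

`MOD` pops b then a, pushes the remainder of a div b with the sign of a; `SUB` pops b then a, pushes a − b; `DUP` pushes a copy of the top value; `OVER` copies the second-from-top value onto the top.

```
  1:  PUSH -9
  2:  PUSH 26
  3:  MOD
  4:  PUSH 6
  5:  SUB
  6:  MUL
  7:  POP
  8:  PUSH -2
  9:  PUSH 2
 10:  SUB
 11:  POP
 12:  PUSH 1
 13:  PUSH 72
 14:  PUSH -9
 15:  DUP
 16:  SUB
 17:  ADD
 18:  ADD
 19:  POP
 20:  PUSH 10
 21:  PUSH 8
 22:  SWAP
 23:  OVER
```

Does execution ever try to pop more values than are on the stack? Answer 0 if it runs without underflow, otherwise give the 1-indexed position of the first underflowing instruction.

6

PUSH -9 → [-9]
PUSH 26 → [-9, 26]
MOD     → [-9]
PUSH 6  → [-9, 6]
SUB     → [-15]
MUL  — needs 2 operands, stack has 1 → underflow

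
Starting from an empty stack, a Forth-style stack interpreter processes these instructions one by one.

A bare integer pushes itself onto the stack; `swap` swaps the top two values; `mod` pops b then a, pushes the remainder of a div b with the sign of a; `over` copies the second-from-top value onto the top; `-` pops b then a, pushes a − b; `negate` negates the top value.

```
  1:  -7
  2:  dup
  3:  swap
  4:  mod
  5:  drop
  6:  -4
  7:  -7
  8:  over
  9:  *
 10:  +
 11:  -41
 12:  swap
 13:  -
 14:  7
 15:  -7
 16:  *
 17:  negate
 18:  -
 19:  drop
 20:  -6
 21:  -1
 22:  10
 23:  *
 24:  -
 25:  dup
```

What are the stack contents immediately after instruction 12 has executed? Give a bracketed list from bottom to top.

[-41, 24]

-7   -> -7
dup  -> -7 -7
swap -> -7 -7
mod  -> 0
drop -> (empty)
-4   -> -4
-7   -> -4 -7
over -> -4 -7 -4
*    -> -4 28
+    -> 24
-41  -> 24 -41
swap -> -41 24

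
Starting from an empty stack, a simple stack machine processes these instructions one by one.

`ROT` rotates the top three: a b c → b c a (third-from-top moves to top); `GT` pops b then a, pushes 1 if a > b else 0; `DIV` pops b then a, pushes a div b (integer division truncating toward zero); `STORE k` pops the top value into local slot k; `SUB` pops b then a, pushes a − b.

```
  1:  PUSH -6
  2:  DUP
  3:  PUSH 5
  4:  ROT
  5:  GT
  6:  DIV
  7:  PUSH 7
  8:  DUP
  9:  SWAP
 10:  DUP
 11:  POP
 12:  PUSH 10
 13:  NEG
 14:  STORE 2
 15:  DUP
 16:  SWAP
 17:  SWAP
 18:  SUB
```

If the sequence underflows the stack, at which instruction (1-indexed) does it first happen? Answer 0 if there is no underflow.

0

PUSH -6  [-6]
DUP      [-6, -6]
PUSH 5   [-6, -6, 5]
ROT      [-6, 5, -6]
GT       [-6, 1]
DIV      [-6]
PUSH 7   [-6, 7]
DUP      [-6, 7, 7]
SWAP     [-6, 7, 7]
DUP      [-6, 7, 7, 7]
POP      [-6, 7, 7]
PUSH 10  [-6, 7, 7, 10]
NEG      [-6, 7, 7, -10]
STORE 2  [-6, 7, 7]
DUP      [-6, 7, 7, 7]
SWAP     [-6, 7, 7, 7]
SWAP     [-6, 7, 7, 7]
SUB      [-6, 7, 0]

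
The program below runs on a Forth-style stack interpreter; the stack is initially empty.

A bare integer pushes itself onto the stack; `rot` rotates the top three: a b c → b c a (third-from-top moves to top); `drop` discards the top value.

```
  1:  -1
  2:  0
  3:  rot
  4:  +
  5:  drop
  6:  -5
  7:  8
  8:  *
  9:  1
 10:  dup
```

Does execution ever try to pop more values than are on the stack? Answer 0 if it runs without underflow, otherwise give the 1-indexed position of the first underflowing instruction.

-1  [-1]
0   [-1, 0]
rot  — needs 3 operands, stack has 2 → underflow

3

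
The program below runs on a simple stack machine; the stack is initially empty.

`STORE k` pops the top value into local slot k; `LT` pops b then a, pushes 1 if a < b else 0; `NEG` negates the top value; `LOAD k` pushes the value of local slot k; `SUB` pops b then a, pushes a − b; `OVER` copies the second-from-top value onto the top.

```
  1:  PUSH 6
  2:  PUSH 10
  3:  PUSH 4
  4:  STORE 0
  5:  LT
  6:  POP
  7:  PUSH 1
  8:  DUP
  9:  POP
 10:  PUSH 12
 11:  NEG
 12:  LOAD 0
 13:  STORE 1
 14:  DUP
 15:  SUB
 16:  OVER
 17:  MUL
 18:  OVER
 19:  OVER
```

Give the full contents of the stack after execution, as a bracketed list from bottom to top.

[1, 0, 1, 0]

PUSH 6   6
PUSH 10  6 10
PUSH 4   6 10 4
STORE 0  6 10
LT       1
POP      (empty)
PUSH 1   1
DUP      1 1
POP      1
PUSH 12  1 12
NEG      1 -12
LOAD 0   1 -12 4
STORE 1  1 -12
DUP      1 -12 -12
SUB      1 0
OVER     1 0 1
MUL      1 0
OVER     1 0 1
OVER     1 0 1 0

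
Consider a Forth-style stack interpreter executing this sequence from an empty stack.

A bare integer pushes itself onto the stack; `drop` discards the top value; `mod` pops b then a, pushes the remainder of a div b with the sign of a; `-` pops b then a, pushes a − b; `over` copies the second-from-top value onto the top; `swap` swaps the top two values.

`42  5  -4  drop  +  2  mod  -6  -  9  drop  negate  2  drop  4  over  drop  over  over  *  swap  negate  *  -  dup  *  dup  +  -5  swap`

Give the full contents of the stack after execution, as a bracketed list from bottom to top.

[-5, 28322]

42      [42]
5       [42, 5]
-4      [42, 5, -4]
drop    [42, 5]
+       [47]
2       [47, 2]
mod     [1]
-6      [1, -6]
-       [7]
9       [7, 9]
drop    [7]
negate  [-7]
2       [-7, 2]
drop    [-7]
4       [-7, 4]
over    [-7, 4, -7]
drop    [-7, 4]
over    [-7, 4, -7]
over    [-7, 4, -7, 4]
*       [-7, 4, -28]
swap    [-7, -28, 4]
negate  [-7, -28, -4]
*       [-7, 112]
-       [-119]
dup     [-119, -119]
*       [14161]
dup     [14161, 14161]
+       [28322]
-5      [28322, -5]
swap    [-5, 28322]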